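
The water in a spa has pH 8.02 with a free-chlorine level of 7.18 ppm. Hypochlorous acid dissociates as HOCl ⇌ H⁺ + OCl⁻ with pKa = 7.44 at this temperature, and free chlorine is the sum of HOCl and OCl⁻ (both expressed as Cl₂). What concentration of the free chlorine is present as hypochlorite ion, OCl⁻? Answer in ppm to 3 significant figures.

5.68 ppm

[OCl⁻]/[HOCl] = 10^(pH − pKa) = 10^(8.02 − 7.44) = 10^0.58 = 3.802.
Fraction as HOCl = 1 / (1 + 3.802) = 0.2083.
OCl⁻ = (1 − 0.2083) × 7.18 ppm = 5.685 ppm.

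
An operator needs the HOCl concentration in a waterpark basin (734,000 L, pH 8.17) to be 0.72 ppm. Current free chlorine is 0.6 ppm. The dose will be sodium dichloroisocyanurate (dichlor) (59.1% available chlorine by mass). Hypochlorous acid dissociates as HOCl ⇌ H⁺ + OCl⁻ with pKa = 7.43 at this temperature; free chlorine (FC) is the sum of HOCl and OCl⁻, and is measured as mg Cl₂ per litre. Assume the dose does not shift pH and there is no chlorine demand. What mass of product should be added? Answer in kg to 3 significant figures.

[OCl⁻]/[HOCl] = 10^(pH − pKa) = 10^(8.17 − 7.43) = 5.495; fraction as HOCl = 1/(1 + 5.495) = 0.154.
Free chlorine required for 0.72 ppm HOCl: 0.72 / 0.154 = 4.677 ppm.
FC to add: 4.677 − 0.6 = 4.077 mg/L as Cl₂.
Cl₂ equivalent: 4.077 mg/L × 734,000 L = 2992 g.
Product at 59.1% available Cl: 2992 / 0.591 = 5063 g.

5.06 kg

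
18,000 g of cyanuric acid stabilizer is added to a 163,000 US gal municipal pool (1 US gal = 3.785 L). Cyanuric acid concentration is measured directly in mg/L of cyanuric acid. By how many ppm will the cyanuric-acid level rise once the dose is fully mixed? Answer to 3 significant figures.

29.2 ppm

Volume: 163,000 US gal × 3.785 L/gal = 616,955 L.
Rise: 18,000 g / 616,955 L × 1000 = 29.18 mg/L.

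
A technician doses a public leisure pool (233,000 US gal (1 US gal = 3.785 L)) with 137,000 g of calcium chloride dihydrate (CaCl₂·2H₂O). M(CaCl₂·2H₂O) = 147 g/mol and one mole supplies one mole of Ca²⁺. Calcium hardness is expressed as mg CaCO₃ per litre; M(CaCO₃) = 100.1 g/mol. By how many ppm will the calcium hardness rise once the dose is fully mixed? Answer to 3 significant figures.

106 ppm

Volume: 233,000 US gal × 3.785 L/gal = 881,905 L.
Moles of Ca²⁺: 137,000 g ÷ 147 g/mol = 932 mol.
As CaCO₃: 932 mol × 100.1 g/mol = 93,290 g.
Rise: 93,290 g / 881,905 L × 1000 = 105.8 mg/L.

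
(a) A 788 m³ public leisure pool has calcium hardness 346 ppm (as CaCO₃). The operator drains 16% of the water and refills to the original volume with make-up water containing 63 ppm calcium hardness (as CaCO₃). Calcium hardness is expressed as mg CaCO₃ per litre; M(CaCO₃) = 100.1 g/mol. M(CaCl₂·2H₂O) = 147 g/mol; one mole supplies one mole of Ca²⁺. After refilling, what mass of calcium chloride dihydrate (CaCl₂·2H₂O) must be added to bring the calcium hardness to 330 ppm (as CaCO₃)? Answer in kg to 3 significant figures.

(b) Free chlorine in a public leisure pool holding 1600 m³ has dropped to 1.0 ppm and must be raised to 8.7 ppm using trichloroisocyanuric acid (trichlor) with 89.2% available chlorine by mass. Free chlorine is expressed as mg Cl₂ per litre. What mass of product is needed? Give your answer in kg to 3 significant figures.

(a) 33.9 kg; (b) 13.8 kg

(a) Volume: 788 m³ = 788,000 L.
(a) After draining 16% and refilling: 346 × 0.84 + 63 × 0.16 = 300.72 ppm.
(a) Deficit to target: 330 − 300.72 = 29.28 mg/L.
(a) As CaCO₃: 29.28 mg/L × 788,000 L = 23,070 g; ÷ 100.1 = 230.5 mol Ca²⁺.
(a) Mass: 230.5 × 147 = 33,880 g.

(b) Volume: 1600 m³ = 1,600,000 L.
(b) Chlorine deficit: 8.7 − 1.0 = 7.7 ppm = 7.7 mg/L as Cl₂.
(b) Cl₂ equivalent needed: 7.7 mg/L × 1,600,000 L = 12,320,000 mg = 12,320 g.
(b) Product at 89.2% available chlorine: 12,320 / 0.892 = 13,810 g.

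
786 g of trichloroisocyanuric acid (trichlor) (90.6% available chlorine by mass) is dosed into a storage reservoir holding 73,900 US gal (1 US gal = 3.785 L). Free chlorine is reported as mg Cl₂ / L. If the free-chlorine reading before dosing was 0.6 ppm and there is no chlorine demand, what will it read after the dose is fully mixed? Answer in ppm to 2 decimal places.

Volume: 73,900 US gal × 3.785 L/gal = 279,712 L.
Available chlorine delivered: 786 g × 0.906 = 712.1 g as Cl₂.
Concentration rise: 712.1 g / 279,712 L = 2.546 mg/L = 2.55 ppm.
Final FC: 0.6 + 2.55 = 3.15 ppm.

3.15 ppm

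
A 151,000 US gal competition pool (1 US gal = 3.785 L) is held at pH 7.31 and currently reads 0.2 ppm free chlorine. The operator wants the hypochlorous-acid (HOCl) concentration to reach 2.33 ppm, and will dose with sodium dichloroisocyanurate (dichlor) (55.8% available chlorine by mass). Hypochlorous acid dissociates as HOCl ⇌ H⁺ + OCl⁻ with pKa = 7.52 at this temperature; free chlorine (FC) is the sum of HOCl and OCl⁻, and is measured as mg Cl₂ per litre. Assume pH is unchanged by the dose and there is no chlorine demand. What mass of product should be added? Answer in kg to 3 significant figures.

Volume: 151,000 US gal × 3.785 L/gal = 571,535 L.
[OCl⁻]/[HOCl] = 10^(pH − pKa) = 10^(7.31 − 7.52) = 0.6166; fraction as HOCl = 1/(1 + 0.6166) = 0.6186.
Free chlorine required for 2.33 ppm HOCl: 2.33 / 0.6186 = 3.767 ppm.
FC to add: 3.767 − 0.2 = 3.567 mg/L as Cl₂.
Cl₂ equivalent: 3.567 mg/L × 571,535 L = 2038 g.
Product at 55.8% available Cl: 2038 / 0.558 = 3653 g.

3.65 kg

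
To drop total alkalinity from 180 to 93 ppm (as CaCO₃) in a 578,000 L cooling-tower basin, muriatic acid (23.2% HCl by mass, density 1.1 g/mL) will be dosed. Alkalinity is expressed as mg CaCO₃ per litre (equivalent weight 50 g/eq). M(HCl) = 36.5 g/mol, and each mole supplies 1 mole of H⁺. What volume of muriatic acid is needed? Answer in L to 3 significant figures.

Alkalinity to neutralize: (180 − 93) = 87 mg/L as CaCO₃ × 578,000 L = 50,290 g as CaCO₃.
Equivalents of H⁺ required: 50,290 ÷ 50 g/eq = 1006 eq = 1006 mol HCl.
Mass of HCl: 1006 × 36.5 = 36,710 g.
Mass of 23.2% solution: 36,710 / 0.232 = 158,200 g.
Volume: 158,200 g ÷ 1.1 g/mL = 143,800 mL.

144 L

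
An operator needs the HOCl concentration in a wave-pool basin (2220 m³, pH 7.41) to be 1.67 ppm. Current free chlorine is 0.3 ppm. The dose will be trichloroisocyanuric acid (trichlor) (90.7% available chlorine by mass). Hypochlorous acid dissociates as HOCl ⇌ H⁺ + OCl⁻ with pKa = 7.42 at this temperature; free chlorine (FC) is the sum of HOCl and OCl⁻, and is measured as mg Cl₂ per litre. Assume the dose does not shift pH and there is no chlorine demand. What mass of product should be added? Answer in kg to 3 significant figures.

Volume: 2220 m³ = 2,220,000 L.
[OCl⁻]/[HOCl] = 10^(pH − pKa) = 10^(7.41 − 7.42) = 0.9772; fraction as HOCl = 1/(1 + 0.9772) = 0.5058.
Free chlorine required for 1.67 ppm HOCl: 1.67 / 0.5058 = 3.302 ppm.
FC to add: 3.302 − 0.3 = 3.002 mg/L as Cl₂.
Cl₂ equivalent: 3.002 mg/L × 2,220,000 L = 6664 g.
Product at 90.7% available Cl: 6664 / 0.907 = 7348 g.

7.35 kg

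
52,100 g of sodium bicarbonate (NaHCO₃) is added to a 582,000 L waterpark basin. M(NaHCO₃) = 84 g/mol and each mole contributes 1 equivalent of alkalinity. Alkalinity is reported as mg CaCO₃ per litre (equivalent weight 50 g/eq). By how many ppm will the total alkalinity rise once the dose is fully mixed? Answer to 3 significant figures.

53.3 ppm

Moles of NaHCO₃: 52,100 g ÷ 84 g/mol = 620.2 mol → 620.2 eq of alkalinity.
As CaCO₃: 620.2 eq × 50 g/eq = 31,010 g.
Rise: 31,010 g / 582,000 L × 1000 = 53.29 mg/L.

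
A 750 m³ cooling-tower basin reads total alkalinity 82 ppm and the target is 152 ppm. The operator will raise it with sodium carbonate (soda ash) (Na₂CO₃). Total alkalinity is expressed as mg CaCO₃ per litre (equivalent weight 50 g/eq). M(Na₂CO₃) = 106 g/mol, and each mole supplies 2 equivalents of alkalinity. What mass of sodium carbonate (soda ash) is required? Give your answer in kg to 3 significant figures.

Volume: 750 m³ = 750,000 L.
Alkalinity to add: (152 − 82) = 70 mg/L as CaCO₃ × 750,000 L = 52,500 g as CaCO₃.
Equivalents: 52,500 g ÷ 50 g/eq = 1050 eq.
Each mole of Na₂CO₃ supplies 2 eq, so 1050 / 2 = 525 mol.
Mass: 525 mol × 106 g/mol = 55,650 g.

55.6 kg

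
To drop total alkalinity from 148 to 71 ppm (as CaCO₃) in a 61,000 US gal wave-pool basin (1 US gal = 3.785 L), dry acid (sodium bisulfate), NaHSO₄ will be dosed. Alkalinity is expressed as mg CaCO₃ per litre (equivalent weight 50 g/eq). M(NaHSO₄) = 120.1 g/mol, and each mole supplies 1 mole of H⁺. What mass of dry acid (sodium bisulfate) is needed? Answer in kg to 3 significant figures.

Volume: 61,000 US gal × 3.785 L/gal = 230,885 L.
Alkalinity to neutralize: (148 − 71) = 77 mg/L as CaCO₃ × 230,885 L = 17,780 g as CaCO₃.
Equivalents of H⁺ required: 17,780 ÷ 50 g/eq = 355.6 eq = 355.6 mol NaHSO₄.
Mass of NaHSO₄: 355.6 × 120.1 = 42,700 g.

42.7 kg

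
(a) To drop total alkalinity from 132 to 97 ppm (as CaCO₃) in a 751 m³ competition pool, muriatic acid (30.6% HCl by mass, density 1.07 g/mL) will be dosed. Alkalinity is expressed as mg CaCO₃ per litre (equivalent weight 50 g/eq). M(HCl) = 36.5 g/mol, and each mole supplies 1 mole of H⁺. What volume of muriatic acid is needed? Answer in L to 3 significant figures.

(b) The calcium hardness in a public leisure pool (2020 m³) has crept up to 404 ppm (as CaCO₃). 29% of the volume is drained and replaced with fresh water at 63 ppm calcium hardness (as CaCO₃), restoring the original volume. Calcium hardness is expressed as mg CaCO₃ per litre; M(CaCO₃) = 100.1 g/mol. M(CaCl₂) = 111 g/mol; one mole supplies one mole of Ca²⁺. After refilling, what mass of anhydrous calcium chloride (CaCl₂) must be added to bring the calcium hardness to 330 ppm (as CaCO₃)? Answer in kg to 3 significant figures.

(a) Volume: 751 m³ = 751,000 L.
(a) Alkalinity to neutralize: (132 − 97) = 35 mg/L as CaCO₃ × 751,000 L = 26,280 g as CaCO₃.
(a) Equivalents of H⁺ required: 26,280 ÷ 50 g/eq = 525.7 eq = 525.7 mol HCl.
(a) Mass of HCl: 525.7 × 36.5 = 19,190 g.
(a) Mass of 30.6% solution: 19,190 / 0.306 = 62,710 g.
(a) Volume: 62,710 g ÷ 1.07 g/mL = 58,600 mL.

(b) Volume: 2020 m³ = 2,020,000 L.
(b) After draining 29% and refilling: 404 × 0.71 + 63 × 0.29 = 305.11 ppm.
(b) Deficit to target: 330 − 305.11 = 24.89 mg/L.
(b) As CaCO₃: 24.89 mg/L × 2,020,000 L = 50,280 g; ÷ 100.1 = 502.3 mol Ca²⁺.
(b) Mass: 502.3 × 111 = 55,750 g.

(a) 58.6 L; (b) 55.8 kg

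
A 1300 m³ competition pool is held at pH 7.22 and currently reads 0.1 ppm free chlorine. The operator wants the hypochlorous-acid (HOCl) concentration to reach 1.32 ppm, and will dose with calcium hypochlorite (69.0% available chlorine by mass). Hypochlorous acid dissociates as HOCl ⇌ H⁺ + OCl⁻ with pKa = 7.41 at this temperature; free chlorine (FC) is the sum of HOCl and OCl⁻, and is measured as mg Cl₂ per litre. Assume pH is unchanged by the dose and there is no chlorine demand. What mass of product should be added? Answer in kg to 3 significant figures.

Volume: 1300 m³ = 1,300,000 L.
[OCl⁻]/[HOCl] = 10^(pH − pKa) = 10^(7.22 − 7.41) = 0.6457; fraction as HOCl = 1/(1 + 0.6457) = 0.6077.
Free chlorine required for 1.32 ppm HOCl: 1.32 / 0.6077 = 2.172 ppm.
FC to add: 2.172 − 0.1 = 2.072 mg/L as Cl₂.
Cl₂ equivalent: 2.072 mg/L × 1,300,000 L = 2694 g.
Product at 69.0% available Cl: 2694 / 0.69 = 3904 g.

3.90 kg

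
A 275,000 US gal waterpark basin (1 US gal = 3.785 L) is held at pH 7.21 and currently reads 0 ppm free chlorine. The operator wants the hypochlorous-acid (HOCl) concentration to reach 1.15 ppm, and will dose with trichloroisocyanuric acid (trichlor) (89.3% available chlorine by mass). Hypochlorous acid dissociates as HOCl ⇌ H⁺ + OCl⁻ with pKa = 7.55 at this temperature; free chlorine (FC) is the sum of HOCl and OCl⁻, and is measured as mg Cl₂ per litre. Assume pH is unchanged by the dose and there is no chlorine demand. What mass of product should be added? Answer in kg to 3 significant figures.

Volume: 275,000 US gal × 3.785 L/gal = 1,040,875 L.
[OCl⁻]/[HOCl] = 10^(pH − pKa) = 10^(7.21 − 7.55) = 0.4571; fraction as HOCl = 1/(1 + 0.4571) = 0.6863.
Free chlorine required for 1.15 ppm HOCl: 1.15 / 0.6863 = 1.676 ppm.
FC to add: 1.676 − 0 = 1.676 mg/L as Cl₂.
Cl₂ equivalent: 1.676 mg/L × 1,040,875 L = 1744 g.
Product at 89.3% available Cl: 1744 / 0.893 = 1953 g.

1.95 kg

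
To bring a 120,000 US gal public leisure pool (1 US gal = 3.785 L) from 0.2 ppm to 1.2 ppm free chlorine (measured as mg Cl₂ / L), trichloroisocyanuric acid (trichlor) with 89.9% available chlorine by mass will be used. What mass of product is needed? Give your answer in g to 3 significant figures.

Volume: 120,000 US gal × 3.785 L/gal = 454,200 L.
Chlorine deficit: 1.2 − 0.2 = 1 ppm = 1 mg/L as Cl₂.
Cl₂ equivalent needed: 1 mg/L × 454,200 L = 454,200 mg = 454.2 g.
Product at 89.9% available chlorine: 454.2 / 0.899 = 505.2 g.

505 g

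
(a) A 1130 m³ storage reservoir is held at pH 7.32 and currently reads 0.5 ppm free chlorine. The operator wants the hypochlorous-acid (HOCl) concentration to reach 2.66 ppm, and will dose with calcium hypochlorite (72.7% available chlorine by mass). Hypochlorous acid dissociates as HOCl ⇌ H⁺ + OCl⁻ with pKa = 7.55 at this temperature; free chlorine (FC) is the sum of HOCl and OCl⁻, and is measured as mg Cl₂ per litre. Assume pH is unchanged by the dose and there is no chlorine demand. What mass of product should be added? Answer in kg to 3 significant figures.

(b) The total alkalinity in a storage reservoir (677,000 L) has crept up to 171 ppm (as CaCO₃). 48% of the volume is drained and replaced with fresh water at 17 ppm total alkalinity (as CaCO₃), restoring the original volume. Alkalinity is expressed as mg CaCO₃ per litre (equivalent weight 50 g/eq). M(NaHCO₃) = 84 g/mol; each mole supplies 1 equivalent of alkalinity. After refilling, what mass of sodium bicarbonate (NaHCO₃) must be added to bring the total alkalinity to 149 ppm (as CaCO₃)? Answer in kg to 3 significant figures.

(a) Volume: 1130 m³ = 1,130,000 L.
(a) [OCl⁻]/[HOCl] = 10^(pH − pKa) = 10^(7.32 − 7.55) = 0.5888; fraction as HOCl = 1/(1 + 0.5888) = 0.6294.
(a) Free chlorine required for 2.66 ppm HOCl: 2.66 / 0.6294 = 4.226 ppm.
(a) FC to add: 4.226 − 0.5 = 3.726 mg/L as Cl₂.
(a) Cl₂ equivalent: 3.726 mg/L × 1,130,000 L = 4211 g.
(a) Product at 72.7% available Cl: 4211 / 0.727 = 5792 g.

(b) After draining 48% and refilling: 171 × 0.52 + 17 × 0.48 = 97.08 ppm.
(b) Deficit to target: 149 − 97.08 = 51.92 mg/L.
(b) As CaCO₃: 51.92 mg/L × 677,000 L = 35,150 g; ÷ 50 g/eq ÷ 1 = 703 mol NaHCO₃.
(b) Mass: 703 × 84 = 59,050 g.

(a) 5.79 kg; (b) 59.1 kg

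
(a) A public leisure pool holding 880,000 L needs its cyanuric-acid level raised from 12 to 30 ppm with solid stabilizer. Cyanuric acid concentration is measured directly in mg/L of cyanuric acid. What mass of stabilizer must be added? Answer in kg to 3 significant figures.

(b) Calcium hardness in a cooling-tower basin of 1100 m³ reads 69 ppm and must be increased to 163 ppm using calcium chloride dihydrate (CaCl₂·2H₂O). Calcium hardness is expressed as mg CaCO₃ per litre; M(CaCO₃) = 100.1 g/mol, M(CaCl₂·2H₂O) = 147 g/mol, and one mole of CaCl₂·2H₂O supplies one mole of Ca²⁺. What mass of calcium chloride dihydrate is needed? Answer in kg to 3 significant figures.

(a) 15.8 kg; (b) 152 kg

(a) CYA to add: (30 − 12) = 18 mg/L × 880,000 L = 15,840 g cyanuric acid.

(b) Volume: 1100 m³ = 1,100,000 L.
(b) Hardness to add: (163 − 69) = 94 mg/L as CaCO₃ × 1,100,000 L = 103,400 g as CaCO₃.
(b) Moles of Ca²⁺ (1 mol Ca²⁺ ≡ 1 mol CaCO₃): 103,400 / 100.1 g/mol = 1033 mol.
(b) Mass of CaCl₂·2H₂O: 1033 × 147 = 151,800 g.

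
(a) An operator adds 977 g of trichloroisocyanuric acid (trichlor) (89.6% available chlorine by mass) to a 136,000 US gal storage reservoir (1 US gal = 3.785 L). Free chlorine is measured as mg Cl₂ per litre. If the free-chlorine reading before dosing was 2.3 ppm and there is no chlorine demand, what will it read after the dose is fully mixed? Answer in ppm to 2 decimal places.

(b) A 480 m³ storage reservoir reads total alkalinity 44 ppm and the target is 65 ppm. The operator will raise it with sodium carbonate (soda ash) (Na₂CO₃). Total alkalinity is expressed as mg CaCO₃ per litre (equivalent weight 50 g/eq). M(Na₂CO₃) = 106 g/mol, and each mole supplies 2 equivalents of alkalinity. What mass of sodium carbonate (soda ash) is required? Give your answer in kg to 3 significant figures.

(a) 4.00 ppm; (b) 10.7 kg

(a) Volume: 136,000 US gal × 3.785 L/gal = 514,760 L.
(a) Available chlorine delivered: 977 g × 0.896 = 875.4 g as Cl₂.
(a) Concentration rise: 875.4 g / 514,760 L = 1.701 mg/L = 1.70 ppm.
(a) Final FC: 2.3 + 1.70 = 4.00 ppm.

(b) Volume: 480 m³ = 480,000 L.
(b) Alkalinity to add: (65 − 44) = 21 mg/L as CaCO₃ × 480,000 L = 10,080 g as CaCO₃.
(b) Equivalents: 10,080 g ÷ 50 g/eq = 201.6 eq.
(b) Each mole of Na₂CO₃ supplies 2 eq, so 201.6 / 2 = 100.8 mol.
(b) Mass: 100.8 mol × 106 g/mol = 10,680 g.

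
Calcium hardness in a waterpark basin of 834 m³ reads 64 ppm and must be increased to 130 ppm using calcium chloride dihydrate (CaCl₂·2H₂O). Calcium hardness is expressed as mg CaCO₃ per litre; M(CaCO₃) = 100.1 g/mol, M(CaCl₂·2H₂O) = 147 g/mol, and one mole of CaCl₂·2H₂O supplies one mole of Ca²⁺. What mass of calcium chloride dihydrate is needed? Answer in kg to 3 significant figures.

Volume: 834 m³ = 834,000 L.
Hardness to add: (130 − 64) = 66 mg/L as CaCO₃ × 834,000 L = 55,040 g as CaCO₃.
Moles of Ca²⁺ (1 mol Ca²⁺ ≡ 1 mol CaCO₃): 55,040 / 100.1 g/mol = 549.9 mol.
Mass of CaCl₂·2H₂O: 549.9 × 147 = 80,830 g.

80.8 kg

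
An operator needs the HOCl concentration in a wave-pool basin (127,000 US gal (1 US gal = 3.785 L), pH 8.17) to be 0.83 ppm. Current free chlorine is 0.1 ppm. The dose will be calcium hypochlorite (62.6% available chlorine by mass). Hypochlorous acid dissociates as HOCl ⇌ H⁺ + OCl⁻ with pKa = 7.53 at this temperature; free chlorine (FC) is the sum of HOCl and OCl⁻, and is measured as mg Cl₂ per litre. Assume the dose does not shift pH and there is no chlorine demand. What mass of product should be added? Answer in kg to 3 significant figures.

Volume: 127,000 US gal × 3.785 L/gal = 480,695 L.
[OCl⁻]/[HOCl] = 10^(pH − pKa) = 10^(8.17 − 7.53) = 4.365; fraction as HOCl = 1/(1 + 4.365) = 0.1864.
Free chlorine required for 0.83 ppm HOCl: 0.83 / 0.1864 = 4.453 ppm.
FC to add: 4.453 − 0.1 = 4.353 mg/L as Cl₂.
Cl₂ equivalent: 4.353 mg/L × 480,695 L = 2093 g.
Product at 62.6% available Cl: 2093 / 0.626 = 3343 g.

3.34 kg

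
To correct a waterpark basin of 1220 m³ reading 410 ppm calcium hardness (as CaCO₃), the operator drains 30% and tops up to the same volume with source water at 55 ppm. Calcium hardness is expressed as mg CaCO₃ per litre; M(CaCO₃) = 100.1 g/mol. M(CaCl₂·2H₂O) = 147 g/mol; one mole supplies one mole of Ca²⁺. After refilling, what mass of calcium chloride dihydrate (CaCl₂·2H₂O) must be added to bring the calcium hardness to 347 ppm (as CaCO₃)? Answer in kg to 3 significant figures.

Volume: 1220 m³ = 1,220,000 L.
After draining 30% and refilling: 410 × 0.70 + 55 × 0.30 = 303.5 ppm.
Deficit to target: 347 − 303.5 = 43.5 mg/L.
As CaCO₃: 43.5 mg/L × 1,220,000 L = 53,070 g; ÷ 100.1 = 530.2 mol Ca²⁺.
Mass: 530.2 × 147 = 77,930 g.

77.9 kg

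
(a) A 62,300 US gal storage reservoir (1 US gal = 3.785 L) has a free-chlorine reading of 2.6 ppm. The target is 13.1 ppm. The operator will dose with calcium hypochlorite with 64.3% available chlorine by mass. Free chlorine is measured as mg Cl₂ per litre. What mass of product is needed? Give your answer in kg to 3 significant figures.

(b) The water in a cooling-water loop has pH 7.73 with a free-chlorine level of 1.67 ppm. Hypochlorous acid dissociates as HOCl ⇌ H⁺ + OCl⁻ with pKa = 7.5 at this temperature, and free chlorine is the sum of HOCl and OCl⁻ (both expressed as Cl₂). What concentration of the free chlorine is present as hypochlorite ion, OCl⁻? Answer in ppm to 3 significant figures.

(a) Volume: 62,300 US gal × 3.785 L/gal = 235,806 L.
(a) Chlorine deficit: 13.1 − 2.6 = 10.5 ppm = 10.5 mg/L as Cl₂.
(a) Cl₂ equivalent needed: 10.5 mg/L × 235,806 L = 2,476,000 mg = 2476 g.
(a) Product at 64.3% available chlorine: 2476 / 0.643 = 3851 g.

(b) [OCl⁻]/[HOCl] = 10^(pH − pKa) = 10^(7.73 − 7.5) = 10^0.23 = 1.698.
(b) Fraction as HOCl = 1 / (1 + 1.698) = 0.3706.
(b) OCl⁻ = (1 − 0.3706) × 1.67 ppm = 1.051 ppm.

(a) 3.85 kg; (b) 1.05 ppm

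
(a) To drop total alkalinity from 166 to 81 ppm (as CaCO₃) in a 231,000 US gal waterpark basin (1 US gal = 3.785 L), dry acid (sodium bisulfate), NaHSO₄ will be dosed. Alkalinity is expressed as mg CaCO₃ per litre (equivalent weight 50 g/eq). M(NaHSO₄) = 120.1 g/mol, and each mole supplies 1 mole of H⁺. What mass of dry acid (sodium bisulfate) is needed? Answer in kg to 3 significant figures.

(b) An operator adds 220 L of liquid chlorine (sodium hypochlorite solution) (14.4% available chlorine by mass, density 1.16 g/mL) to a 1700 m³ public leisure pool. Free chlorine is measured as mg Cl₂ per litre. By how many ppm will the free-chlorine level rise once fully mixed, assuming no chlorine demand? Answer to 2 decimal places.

(a) 179 kg; (b) 21.62 ppm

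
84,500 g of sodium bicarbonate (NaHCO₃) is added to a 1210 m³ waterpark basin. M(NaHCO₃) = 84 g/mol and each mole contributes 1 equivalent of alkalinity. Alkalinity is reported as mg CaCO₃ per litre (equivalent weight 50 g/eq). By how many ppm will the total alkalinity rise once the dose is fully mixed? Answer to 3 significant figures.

Volume: 1210 m³ = 1,210,000 L.
Moles of NaHCO₃: 84,500 g ÷ 84 g/mol = 1006 mol → 1006 eq of alkalinity.
As CaCO₃: 1006 eq × 50 g/eq = 50,300 g.
Rise: 50,300 g / 1,210,000 L × 1000 = 41.57 mg/L.

41.6 ppm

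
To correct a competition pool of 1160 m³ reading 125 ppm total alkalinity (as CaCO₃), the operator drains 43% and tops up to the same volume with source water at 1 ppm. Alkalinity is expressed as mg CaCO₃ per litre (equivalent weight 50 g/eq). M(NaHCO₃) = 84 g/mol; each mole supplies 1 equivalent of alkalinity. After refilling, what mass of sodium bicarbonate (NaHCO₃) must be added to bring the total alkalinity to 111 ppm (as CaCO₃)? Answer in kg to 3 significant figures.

Volume: 1160 m³ = 1,160,000 L.
After draining 43% and refilling: 125 × 0.57 + 1 × 0.43 = 71.68 ppm.
Deficit to target: 111 − 71.68 = 39.32 mg/L.
As CaCO₃: 39.32 mg/L × 1,160,000 L = 45,610 g; ÷ 50 g/eq ÷ 1 = 912.2 mol NaHCO₃.
Mass: 912.2 × 84 = 76,630 g.

76.6 kg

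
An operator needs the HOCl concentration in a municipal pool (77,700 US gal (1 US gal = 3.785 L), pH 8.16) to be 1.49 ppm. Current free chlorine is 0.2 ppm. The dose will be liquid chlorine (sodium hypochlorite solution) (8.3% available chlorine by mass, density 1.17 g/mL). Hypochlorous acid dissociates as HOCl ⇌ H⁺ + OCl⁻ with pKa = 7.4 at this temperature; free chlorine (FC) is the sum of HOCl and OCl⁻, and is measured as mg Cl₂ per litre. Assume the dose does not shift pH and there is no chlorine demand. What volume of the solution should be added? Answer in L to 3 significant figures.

Volume: 77,700 US gal × 3.785 L/gal = 294,094 L.
[OCl⁻]/[HOCl] = 10^(pH − pKa) = 10^(8.16 − 7.4) = 5.754; fraction as HOCl = 1/(1 + 5.754) = 0.1481.
Free chlorine required for 1.49 ppm HOCl: 1.49 / 0.1481 = 10.06 ppm.
FC to add: 10.06 − 0.2 = 9.864 mg/L as Cl₂.
Cl₂ equivalent: 9.864 mg/L × 294,094 L = 2901 g.
Product at 8.3% available Cl: 2901 / 0.083 = 34,950 g.
Volume: 34,950 g ÷ 1.17 g/mL = 29,870 mL.

29.9 L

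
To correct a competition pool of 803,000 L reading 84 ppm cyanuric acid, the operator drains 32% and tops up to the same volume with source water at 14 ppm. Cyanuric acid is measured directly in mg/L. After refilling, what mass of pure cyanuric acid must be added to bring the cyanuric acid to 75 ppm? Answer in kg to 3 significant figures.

After draining 32% and refilling: 84 × 0.68 + 14 × 0.32 = 61.6 ppm.
Deficit to target: 75 − 61.6 = 13.4 mg/L.
Mass: 13.4 mg/L × 803,000 L = 10,760 g cyanuric acid.

10.8 kg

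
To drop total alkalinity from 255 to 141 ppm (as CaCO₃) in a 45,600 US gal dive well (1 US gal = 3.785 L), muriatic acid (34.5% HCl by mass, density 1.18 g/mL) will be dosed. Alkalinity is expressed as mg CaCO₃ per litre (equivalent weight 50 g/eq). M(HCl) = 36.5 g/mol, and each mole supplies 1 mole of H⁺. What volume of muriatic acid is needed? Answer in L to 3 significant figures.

35.3 L

Volume: 45,600 US gal × 3.785 L/gal = 172,596 L.
Alkalinity to neutralize: (255 − 141) = 114 mg/L as CaCO₃ × 172,596 L = 19,680 g as CaCO₃.
Equivalents of H⁺ required: 19,680 ÷ 50 g/eq = 393.5 eq = 393.5 mol HCl.
Mass of HCl: 393.5 × 36.5 = 14,360 g.
Mass of 34.5% solution: 14,360 / 0.345 = 41,630 g.
Volume: 41,630 g ÷ 1.18 g/mL = 35,280 mL.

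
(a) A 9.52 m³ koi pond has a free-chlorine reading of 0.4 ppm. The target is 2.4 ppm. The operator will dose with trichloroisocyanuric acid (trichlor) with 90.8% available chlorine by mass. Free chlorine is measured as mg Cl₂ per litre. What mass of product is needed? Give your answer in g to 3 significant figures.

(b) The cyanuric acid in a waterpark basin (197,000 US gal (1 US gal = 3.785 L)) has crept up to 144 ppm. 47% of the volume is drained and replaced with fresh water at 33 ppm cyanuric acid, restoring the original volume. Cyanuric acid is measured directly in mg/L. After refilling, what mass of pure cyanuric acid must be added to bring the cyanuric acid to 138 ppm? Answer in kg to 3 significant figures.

(a) Volume: 9.52 m³ = 9,520 L.
(a) Chlorine deficit: 2.4 − 0.4 = 2 ppm = 2 mg/L as Cl₂.
(a) Cl₂ equivalent needed: 2 mg/L × 9,520 L = 19,040 mg = 19.04 g.
(a) Product at 90.8% available chlorine: 19.04 / 0.908 = 20.97 g.

(b) Volume: 197,000 US gal × 3.785 L/gal = 745,645 L.
(b) After draining 47% and refilling: 144 × 0.53 + 33 × 0.47 = 91.83 ppm.
(b) Deficit to target: 138 − 91.83 = 46.17 mg/L.
(b) Mass: 46.17 mg/L × 745,645 L = 34,430 g cyanuric acid.

(a) 21.0 g; (b) 34.4 kg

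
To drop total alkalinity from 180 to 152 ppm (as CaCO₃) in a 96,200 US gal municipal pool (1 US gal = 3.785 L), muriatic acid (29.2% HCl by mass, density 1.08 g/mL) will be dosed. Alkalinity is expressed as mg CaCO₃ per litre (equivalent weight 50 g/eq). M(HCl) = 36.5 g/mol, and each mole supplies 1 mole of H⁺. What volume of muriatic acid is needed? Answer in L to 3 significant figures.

Volume: 96,200 US gal × 3.785 L/gal = 364,117 L.
Alkalinity to neutralize: (180 − 152) = 28 mg/L as CaCO₃ × 364,117 L = 10,200 g as CaCO₃.
Equivalents of H⁺ required: 10,200 ÷ 50 g/eq = 203.9 eq = 203.9 mol HCl.
Mass of HCl: 203.9 × 36.5 = 7443 g.
Mass of 29.2% solution: 7443 / 0.292 = 25,490 g.
Volume: 25,490 g ÷ 1.08 g/mL = 23,600 mL.

23.6 L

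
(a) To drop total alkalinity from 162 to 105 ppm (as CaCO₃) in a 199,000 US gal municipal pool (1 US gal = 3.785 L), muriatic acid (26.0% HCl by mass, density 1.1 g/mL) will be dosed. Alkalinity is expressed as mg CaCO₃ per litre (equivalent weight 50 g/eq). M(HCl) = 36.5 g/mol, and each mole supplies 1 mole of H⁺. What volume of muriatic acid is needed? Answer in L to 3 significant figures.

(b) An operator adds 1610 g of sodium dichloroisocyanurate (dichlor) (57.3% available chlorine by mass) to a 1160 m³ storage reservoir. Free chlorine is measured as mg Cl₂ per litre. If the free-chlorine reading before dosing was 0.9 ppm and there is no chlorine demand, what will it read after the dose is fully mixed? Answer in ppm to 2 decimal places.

(a) Volume: 199,000 US gal × 3.785 L/gal = 753,215 L.
(a) Alkalinity to neutralize: (162 − 105) = 57 mg/L as CaCO₃ × 753,215 L = 42,930 g as CaCO₃.
(a) Equivalents of H⁺ required: 42,930 ÷ 50 g/eq = 858.7 eq = 858.7 mol HCl.
(a) Mass of HCl: 858.7 × 36.5 = 31,340 g.
(a) Mass of 26.0% solution: 31,340 / 0.26 = 120,500 g.
(a) Volume: 120,500 g ÷ 1.1 g/mL = 109,600 mL.

(b) Volume: 1160 m³ = 1,160,000 L.
(b) Available chlorine delivered: 1610 g × 0.573 = 922.5 g as Cl₂.
(b) Concentration rise: 922.5 g / 1,160,000 L = 0.7953 mg/L = 0.80 ppm.
(b) Final FC: 0.9 + 0.80 = 1.70 ppm.

(a) 110 L; (b) 1.70 ppm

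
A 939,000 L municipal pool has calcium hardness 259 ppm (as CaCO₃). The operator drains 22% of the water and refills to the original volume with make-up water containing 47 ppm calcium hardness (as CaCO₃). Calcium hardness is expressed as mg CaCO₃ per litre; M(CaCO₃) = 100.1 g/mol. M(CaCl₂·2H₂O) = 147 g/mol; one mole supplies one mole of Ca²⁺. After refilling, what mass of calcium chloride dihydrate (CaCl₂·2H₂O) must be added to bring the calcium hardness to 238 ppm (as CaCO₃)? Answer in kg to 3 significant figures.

After draining 22% and refilling: 259 × 0.78 + 47 × 0.22 = 212.36 ppm.
Deficit to target: 238 − 212.36 = 25.64 mg/L.
As CaCO₃: 25.64 mg/L × 939,000 L = 24,080 g; ÷ 100.1 = 240.5 mol Ca²⁺.
Mass: 240.5 × 147 = 35,360 g.

35.4 kg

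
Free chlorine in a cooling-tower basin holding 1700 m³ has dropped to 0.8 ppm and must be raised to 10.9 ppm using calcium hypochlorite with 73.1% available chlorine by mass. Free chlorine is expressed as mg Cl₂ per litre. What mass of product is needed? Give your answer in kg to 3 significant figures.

23.5 kg

Volume: 1700 m³ = 1,700,000 L.
Chlorine deficit: 10.9 − 0.8 = 10.1 ppm = 10.1 mg/L as Cl₂.
Cl₂ equivalent needed: 10.1 mg/L × 1,700,000 L = 17,170,000 mg = 17,170 g.
Product at 73.1% available chlorine: 17,170 / 0.731 = 23,490 g.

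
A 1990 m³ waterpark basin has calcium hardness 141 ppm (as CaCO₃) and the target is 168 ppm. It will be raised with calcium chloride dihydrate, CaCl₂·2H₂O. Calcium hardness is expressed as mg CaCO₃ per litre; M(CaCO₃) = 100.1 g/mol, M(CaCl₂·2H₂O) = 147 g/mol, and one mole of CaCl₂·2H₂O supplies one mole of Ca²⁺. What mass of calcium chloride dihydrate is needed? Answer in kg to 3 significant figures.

Volume: 1990 m³ = 1,990,000 L.
Hardness to add: (168 − 141) = 27 mg/L as CaCO₃ × 1,990,000 L = 53,730 g as CaCO₃.
Moles of Ca²⁺ (1 mol Ca²⁺ ≡ 1 mol CaCO₃): 53,730 / 100.1 g/mol = 536.8 mol.
Mass of CaCl₂·2H₂O: 536.8 × 147 = 78,900 g.

78.9 kg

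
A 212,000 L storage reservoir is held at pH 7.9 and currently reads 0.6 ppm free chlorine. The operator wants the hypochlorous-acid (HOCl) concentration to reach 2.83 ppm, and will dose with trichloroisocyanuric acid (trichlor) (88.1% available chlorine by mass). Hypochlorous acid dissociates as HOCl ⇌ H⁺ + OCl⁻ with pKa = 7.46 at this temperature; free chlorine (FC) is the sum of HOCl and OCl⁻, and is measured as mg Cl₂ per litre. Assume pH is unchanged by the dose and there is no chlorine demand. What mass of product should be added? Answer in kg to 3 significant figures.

2.41 kg

[OCl⁻]/[HOCl] = 10^(pH − pKa) = 10^(7.9 − 7.46) = 2.754; fraction as HOCl = 1/(1 + 2.754) = 0.2664.
Free chlorine required for 2.83 ppm HOCl: 2.83 / 0.2664 = 10.62 ppm.
FC to add: 10.62 − 0.6 = 10.02 mg/L as Cl₂.
Cl₂ equivalent: 10.02 mg/L × 212,000 L = 2125 g.
Product at 88.1% available Cl: 2125 / 0.881 = 2412 g.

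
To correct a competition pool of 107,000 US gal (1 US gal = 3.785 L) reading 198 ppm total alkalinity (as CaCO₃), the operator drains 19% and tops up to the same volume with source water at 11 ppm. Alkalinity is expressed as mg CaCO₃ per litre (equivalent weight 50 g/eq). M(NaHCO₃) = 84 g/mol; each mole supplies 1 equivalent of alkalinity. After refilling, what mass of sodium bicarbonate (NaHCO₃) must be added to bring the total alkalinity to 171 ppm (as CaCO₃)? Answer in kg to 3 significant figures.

5.80 kg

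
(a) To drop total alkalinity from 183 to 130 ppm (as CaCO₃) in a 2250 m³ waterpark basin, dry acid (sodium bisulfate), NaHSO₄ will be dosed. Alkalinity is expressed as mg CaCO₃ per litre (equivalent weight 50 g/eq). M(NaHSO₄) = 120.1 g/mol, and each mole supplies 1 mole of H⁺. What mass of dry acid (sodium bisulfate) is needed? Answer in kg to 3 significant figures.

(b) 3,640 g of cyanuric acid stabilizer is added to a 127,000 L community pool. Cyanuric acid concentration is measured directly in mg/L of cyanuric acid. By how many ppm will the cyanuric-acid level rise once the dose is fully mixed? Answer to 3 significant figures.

(a) Volume: 2250 m³ = 2,250,000 L.
(a) Alkalinity to neutralize: (183 − 130) = 53 mg/L as CaCO₃ × 2,250,000 L = 119,200 g as CaCO₃.
(a) Equivalents of H⁺ required: 119,200 ÷ 50 g/eq = 2385 eq = 2385 mol NaHSO₄.
(a) Mass of NaHSO₄: 2385 × 120.1 = 286,400 g.

(b) Rise: 3,640 g / 127,000 L × 1000 = 28.66 mg/L.

(a) 286 kg; (b) 28.7 ppm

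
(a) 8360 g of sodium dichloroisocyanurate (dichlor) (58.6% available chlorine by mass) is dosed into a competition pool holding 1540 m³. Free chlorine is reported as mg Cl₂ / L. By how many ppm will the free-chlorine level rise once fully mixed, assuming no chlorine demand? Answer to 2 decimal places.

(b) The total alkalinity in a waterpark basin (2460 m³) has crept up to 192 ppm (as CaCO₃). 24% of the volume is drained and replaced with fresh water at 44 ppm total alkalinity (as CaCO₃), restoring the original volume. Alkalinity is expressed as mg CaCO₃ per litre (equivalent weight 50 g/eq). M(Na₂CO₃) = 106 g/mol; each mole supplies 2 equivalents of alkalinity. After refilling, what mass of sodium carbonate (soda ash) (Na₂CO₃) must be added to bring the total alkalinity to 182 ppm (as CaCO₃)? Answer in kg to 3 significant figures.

(a) Volume: 1540 m³ = 1,540,000 L.
(a) Available chlorine delivered: 8360 g × 0.586 = 4899 g as Cl₂.
(a) Concentration rise: 4899 g / 1,540,000 L = 3.181 mg/L = 3.18 ppm.

(b) Volume: 2460 m³ = 2,460,000 L.
(b) After draining 24% and refilling: 192 × 0.76 + 44 × 0.24 = 156.48 ppm.
(b) Deficit to target: 182 − 156.48 = 25.52 mg/L.
(b) As CaCO₃: 25.52 mg/L × 2,460,000 L = 62,780 g; ÷ 50 g/eq ÷ 2 = 627.8 mol Na₂CO₃.
(b) Mass: 627.8 × 106 = 66,550 g.

(a) 3.18 ppm; (b) 66.5 kg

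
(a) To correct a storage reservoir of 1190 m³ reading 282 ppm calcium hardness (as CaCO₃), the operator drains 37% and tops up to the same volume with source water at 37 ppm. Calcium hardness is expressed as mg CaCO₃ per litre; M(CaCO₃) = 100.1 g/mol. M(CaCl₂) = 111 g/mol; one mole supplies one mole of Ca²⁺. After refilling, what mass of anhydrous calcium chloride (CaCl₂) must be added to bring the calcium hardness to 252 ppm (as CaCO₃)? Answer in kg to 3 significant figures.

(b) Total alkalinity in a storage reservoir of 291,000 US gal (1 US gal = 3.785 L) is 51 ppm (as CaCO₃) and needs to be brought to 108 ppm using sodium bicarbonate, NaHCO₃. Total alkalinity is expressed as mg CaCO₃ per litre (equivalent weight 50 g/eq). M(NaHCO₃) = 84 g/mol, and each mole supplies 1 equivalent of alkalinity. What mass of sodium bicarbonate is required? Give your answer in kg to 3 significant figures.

(a) 80.0 kg; (b) 105 kg

(a) Volume: 1190 m³ = 1,190,000 L.
(a) After draining 37% and refilling: 282 × 0.63 + 37 × 0.37 = 191.35 ppm.
(a) Deficit to target: 252 − 191.35 = 60.65 mg/L.
(a) As CaCO₃: 60.65 mg/L × 1,190,000 L = 72,170 g; ÷ 100.1 = 721 mol Ca²⁺.
(a) Mass: 721 × 111 = 80,030 g.

(b) Volume: 291,000 US gal × 3.785 L/gal = 1,101,435 L.
(b) Alkalinity to add: (108 − 51) = 57 mg/L as CaCO₃ × 1,101,435 L = 62,780 g as CaCO₃.
(b) Equivalents: 62,780 g ÷ 50 g/eq = 1256 eq.
(b) NaHCO₃ supplies 1 eq per mole → 1256 mol.
(b) Mass: 1256 mol × 84 g/mol = 105,500 g.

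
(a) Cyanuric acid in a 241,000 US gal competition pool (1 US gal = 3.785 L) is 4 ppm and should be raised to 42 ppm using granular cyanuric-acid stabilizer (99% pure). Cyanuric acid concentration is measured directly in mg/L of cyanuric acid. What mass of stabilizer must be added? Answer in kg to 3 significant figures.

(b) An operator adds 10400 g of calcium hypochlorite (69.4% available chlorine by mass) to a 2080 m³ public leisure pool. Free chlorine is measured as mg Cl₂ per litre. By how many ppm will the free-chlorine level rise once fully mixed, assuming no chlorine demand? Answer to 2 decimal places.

(a) 35.0 kg; (b) 3.47 ppm

(a) Volume: 241,000 US gal × 3.785 L/gal = 912,185 L.
(a) CYA to add: (42 − 4) = 38 mg/L × 912,185 L = 34,660 g cyanuric acid.
(a) At 99% purity: 34,660 / 0.99 = 35,010 g product.

(b) Volume: 2080 m³ = 2,080,000 L.
(b) Available chlorine delivered: 10,400 g × 0.694 = 7218 g as Cl₂.
(b) Concentration rise: 7218 g / 2,080,000 L = 3.47 mg/L = 3.47 ppm.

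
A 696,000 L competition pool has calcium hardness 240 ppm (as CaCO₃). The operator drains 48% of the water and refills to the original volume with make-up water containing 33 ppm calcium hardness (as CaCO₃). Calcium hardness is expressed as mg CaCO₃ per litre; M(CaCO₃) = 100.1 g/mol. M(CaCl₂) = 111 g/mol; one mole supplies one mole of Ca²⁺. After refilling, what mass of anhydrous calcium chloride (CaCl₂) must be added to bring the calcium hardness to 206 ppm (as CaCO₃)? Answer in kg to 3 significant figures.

After draining 48% and refilling: 240 × 0.52 + 33 × 0.48 = 140.64 ppm.
Deficit to target: 206 − 140.64 = 65.36 mg/L.
As CaCO₃: 65.36 mg/L × 696,000 L = 45,490 g; ÷ 100.1 = 454.5 mol Ca²⁺.
Mass: 454.5 × 111 = 50,440 g.

50.4 kg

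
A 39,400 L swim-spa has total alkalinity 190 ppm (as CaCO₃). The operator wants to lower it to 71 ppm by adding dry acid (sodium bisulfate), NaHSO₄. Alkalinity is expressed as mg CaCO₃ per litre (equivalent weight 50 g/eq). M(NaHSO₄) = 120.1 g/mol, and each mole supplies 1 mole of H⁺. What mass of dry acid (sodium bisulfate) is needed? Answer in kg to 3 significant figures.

Alkalinity to neutralize: (190 − 71) = 119 mg/L as CaCO₃ × 39,400 L = 4689 g as CaCO₃.
Equivalents of H⁺ required: 4689 ÷ 50 g/eq = 93.77 eq = 93.77 mol NaHSO₄.
Mass of NaHSO₄: 93.77 × 120.1 = 11,260 g.

11.3 kg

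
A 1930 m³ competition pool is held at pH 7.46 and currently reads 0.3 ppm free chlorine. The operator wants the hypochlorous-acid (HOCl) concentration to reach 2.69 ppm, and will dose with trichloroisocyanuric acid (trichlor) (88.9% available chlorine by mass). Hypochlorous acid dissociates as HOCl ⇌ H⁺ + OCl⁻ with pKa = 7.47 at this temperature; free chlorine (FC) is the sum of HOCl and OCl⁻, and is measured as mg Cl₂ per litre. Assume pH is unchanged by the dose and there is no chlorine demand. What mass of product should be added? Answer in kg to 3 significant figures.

10.9 kg

Volume: 1930 m³ = 1,930,000 L.
[OCl⁻]/[HOCl] = 10^(pH − pKa) = 10^(7.46 − 7.47) = 0.9772; fraction as HOCl = 1/(1 + 0.9772) = 0.5058.
Free chlorine required for 2.69 ppm HOCl: 2.69 / 0.5058 = 5.319 ppm.
FC to add: 5.319 − 0.3 = 5.019 mg/L as Cl₂.
Cl₂ equivalent: 5.019 mg/L × 1,930,000 L = 9686 g.
Product at 88.9% available Cl: 9686 / 0.889 = 10,900 g.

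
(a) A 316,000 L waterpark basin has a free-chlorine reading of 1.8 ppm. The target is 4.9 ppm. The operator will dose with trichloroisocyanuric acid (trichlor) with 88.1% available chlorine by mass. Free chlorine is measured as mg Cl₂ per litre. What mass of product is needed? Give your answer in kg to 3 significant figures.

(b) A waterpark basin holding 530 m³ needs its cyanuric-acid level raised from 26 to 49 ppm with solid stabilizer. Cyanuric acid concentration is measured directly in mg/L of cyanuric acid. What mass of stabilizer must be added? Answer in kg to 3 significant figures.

(a) 1.11 kg; (b) 12.2 kg

(a) Chlorine deficit: 4.9 − 1.8 = 3.1 ppm = 3.1 mg/L as Cl₂.
(a) Cl₂ equivalent needed: 3.1 mg/L × 316,000 L = 979,600 mg = 979.6 g.
(a) Product at 88.1% available chlorine: 979.6 / 0.881 = 1112 g.

(b) Volume: 530 m³ = 530,000 L.
(b) CYA to add: (49 − 26) = 23 mg/L × 530,000 L = 12,190 g cyanuric acid.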